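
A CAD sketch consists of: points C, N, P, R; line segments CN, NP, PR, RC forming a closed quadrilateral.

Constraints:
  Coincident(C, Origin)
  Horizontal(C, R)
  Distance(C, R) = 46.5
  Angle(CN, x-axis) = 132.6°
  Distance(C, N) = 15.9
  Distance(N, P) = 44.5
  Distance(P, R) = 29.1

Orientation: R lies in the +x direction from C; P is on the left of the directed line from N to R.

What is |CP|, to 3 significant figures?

40.4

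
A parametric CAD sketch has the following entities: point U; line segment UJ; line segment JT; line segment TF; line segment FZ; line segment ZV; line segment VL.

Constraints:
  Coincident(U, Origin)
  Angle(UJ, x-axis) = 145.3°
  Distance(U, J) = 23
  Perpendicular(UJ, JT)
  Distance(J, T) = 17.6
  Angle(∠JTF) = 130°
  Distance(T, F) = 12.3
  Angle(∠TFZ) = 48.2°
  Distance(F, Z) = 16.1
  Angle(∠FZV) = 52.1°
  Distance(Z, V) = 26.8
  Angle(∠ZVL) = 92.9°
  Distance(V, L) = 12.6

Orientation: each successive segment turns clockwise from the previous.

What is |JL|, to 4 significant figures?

36.86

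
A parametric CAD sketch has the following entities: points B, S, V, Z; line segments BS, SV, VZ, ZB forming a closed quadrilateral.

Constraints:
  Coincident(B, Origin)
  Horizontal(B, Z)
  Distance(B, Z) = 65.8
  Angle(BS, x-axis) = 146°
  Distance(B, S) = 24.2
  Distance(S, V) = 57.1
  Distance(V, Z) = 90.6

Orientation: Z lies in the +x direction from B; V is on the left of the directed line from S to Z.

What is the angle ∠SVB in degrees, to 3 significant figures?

21.3°

Checks: |SV| = 57.10 ✓; |VZ| = 90.60 ✓.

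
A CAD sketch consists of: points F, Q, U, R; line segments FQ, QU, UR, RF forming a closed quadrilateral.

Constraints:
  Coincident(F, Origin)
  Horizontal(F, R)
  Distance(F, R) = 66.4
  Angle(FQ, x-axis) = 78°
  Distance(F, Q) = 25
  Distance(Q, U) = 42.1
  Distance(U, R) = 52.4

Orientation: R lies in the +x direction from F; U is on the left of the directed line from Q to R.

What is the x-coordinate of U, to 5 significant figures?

41.351

Checks: |QU| = 42.10 ✓; |UR| = 52.40 ✓.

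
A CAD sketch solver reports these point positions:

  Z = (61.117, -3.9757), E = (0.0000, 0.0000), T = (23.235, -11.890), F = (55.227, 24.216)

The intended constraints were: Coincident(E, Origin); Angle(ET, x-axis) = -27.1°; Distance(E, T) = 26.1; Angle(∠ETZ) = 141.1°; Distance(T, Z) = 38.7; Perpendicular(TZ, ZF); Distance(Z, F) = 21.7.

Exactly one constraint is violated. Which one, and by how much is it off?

Distance(Z, F) = 21.7 — off by 7.10.

E = (0.00, 0.00) ✓; ET at -27.10° ✓; |ET| = 26.10 ✓; ∠ETZ = 141.1° ✓; |TZ| = 38.70 ✓; ∠(TZ, ZF) = 90.00° ✓; |ZF| = 28.80 ✗.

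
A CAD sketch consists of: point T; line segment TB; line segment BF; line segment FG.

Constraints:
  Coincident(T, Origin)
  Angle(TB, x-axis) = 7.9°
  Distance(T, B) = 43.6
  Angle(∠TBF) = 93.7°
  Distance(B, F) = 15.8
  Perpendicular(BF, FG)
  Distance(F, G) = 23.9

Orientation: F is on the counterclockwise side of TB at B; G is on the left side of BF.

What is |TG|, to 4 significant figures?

27.04

T is at the origin; TB runs at 7.9° with length 43.6, so B = 43.6·(cos 7.9°, sin 7.9°) = (43.19, 5.993). ∠TBF = 93.7°, so BF runs at 7.9° + (180° − 93.7°) = 94.20° from the x-axis; with |BF| = 15.8, F = B + 15.8·(cos 94.20°, sin 94.20°) = (42.03, 21.75). BF ⟂ FG; with |FG| = 23.9 on the left of BF, G = F + 23.9·(-0.9973, -0.07324) = (18.19, 20.00). Then |TG| = |G − T| = 27.04.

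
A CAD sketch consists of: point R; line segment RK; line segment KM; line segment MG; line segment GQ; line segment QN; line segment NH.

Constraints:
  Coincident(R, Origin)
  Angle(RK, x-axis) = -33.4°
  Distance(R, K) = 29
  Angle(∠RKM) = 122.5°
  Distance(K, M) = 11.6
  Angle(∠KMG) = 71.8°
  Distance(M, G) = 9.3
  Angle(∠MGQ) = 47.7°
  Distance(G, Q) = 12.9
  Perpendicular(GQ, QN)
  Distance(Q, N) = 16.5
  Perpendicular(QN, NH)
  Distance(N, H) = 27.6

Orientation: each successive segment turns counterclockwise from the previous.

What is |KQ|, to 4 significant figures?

3.349

R is at the origin; RK runs at -33.4° with length 29.0, so K = (24.21, -15.96). ∠RKM = 122.5° gives KM at 24.10° from the x-axis; with |KM| = 11.6, M = (34.80, -11.23). ∠KMG = 71.8° gives MG at 132.3° from the x-axis; with |MG| = 9.3, G = (28.54, -4.349). ∠MGQ = 47.7° gives GQ at -95.40° from the x-axis; with |GQ| = 12.9, Q = (27.33, -17.19). Then |KQ| = |Q − K| = 3.349.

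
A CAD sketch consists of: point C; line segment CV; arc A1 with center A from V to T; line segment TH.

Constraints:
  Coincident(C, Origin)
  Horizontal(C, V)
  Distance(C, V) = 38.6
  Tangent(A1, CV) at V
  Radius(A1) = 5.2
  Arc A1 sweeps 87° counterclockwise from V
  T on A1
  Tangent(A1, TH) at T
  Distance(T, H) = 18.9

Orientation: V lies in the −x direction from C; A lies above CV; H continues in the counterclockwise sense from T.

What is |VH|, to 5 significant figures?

24.592

On A1, V sits at bearing -90° from A; an 87° counterclockwise sweep puts T at bearing -3°, so T = A + 5.2·(cos -3°, sin -3°) = (-33.407, 4.9279). Tangency of A1 to TH means the radius AT is perpendicular to TH, so TH runs along (−sin -3°, cos -3°); with |TH| = 18.9, H = (-32.418, 23.802). Then |VH| = |H − V| = 24.592.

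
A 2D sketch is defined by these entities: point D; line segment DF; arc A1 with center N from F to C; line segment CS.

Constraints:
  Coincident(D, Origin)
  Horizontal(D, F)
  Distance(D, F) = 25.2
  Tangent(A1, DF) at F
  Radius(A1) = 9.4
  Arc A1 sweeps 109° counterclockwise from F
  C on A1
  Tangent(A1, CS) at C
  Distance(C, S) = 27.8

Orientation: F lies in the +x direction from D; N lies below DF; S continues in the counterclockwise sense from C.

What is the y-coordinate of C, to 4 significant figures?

-12.46

D is at the origin; D and F share the same y with |DF| = 25.2 and F on the +x side, so F = (25.20, 0.000). Tangency of A1 to DF means the radius NF is perpendicular to DF, so N = F + (0, -9.4) = (25.20, -9.400). On A1, F sits at bearing 90° from N; a 109° counterclockwise sweep puts C at bearing 199°, so C = N + 9.4·(cos 199°, sin 199°) = (16.31, -12.46). So C.y = -12.46.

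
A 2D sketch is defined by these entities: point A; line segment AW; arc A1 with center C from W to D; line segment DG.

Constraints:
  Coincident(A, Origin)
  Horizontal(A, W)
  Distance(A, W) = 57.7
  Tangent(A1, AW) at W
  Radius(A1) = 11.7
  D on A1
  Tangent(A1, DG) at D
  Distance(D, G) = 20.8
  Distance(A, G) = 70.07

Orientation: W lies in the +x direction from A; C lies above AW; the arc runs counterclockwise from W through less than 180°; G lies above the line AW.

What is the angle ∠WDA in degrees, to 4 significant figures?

43.03°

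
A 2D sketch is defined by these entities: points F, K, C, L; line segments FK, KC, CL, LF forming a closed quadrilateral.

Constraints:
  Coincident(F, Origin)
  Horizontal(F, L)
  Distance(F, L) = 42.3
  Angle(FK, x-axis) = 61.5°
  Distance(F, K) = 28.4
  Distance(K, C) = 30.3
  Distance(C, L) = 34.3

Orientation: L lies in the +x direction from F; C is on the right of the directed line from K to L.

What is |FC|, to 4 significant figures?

9.678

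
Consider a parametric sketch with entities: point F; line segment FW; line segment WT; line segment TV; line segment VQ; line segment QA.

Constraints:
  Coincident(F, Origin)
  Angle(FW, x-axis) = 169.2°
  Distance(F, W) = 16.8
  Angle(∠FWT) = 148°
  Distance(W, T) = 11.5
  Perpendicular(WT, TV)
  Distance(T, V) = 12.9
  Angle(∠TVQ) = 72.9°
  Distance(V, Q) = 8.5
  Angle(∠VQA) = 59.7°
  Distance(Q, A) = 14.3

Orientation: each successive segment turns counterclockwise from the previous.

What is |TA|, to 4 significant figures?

2.508

F is at the origin; FW runs at 169.2° with length 16.8, so W = (-16.50, 3.148). ∠FWT = 148.0° gives WT at -158.8° from the x-axis; with |WT| = 11.5, T = (-27.22, -1.011). WT ⟂ TV, so TV runs at -68.80°; with |TV| = 12.9, V = (-22.56, -13.04). ∠TVQ = 72.9° gives VQ at 38.30° from the x-axis; with |VQ| = 8.5, Q = (-15.89, -7.770). ∠VQA = 59.7° gives QA at 158.6° from the x-axis; with |QA| = 14.3, A = (-29.20, -2.552). Then |TA| = |A − T| = 2.508.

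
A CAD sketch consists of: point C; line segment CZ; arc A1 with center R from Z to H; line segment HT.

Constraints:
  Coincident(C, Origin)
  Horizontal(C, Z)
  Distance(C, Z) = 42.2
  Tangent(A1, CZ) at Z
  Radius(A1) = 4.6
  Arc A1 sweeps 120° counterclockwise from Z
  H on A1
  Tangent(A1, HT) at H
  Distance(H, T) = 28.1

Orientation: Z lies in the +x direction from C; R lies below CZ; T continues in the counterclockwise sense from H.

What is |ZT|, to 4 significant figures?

32.82

On A1, Z sits at bearing 90° from R; a 120° counterclockwise sweep puts H at bearing 210°, so H = R + 4.6·(cos 210°, sin 210°) = (38.22, -6.900). Tangency of A1 to HT means the radius RH is perpendicular to HT, so HT runs along (−sin 210°, cos 210°); with |HT| = 28.1, T = (52.27, -31.24). Then |ZT| = |T − Z| = 32.82.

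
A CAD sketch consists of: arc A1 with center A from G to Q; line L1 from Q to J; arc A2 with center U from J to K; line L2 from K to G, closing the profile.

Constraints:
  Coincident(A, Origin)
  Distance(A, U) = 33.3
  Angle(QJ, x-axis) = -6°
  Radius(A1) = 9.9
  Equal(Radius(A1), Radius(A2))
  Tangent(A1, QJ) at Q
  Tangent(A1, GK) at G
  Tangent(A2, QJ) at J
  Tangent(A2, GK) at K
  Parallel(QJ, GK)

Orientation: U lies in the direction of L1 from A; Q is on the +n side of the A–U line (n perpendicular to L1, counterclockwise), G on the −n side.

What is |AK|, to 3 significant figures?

34.7

The slot axis is L1's direction at -6.0°, so u = (cos -6.0°, sin -6.0°) = (0.995, -0.105) and n = (−sin -6.0°, cos -6.0°) = (0.105, 0.995). A is at the origin and U lies 33.3 along u from A, so U = 33.3·u = (33.1, -3.48). Tangency of A1 to both parallel lines with radius 9.9 puts Q and G at A ± 9.9·n: Q = (1.03, 9.85), G = (-1.03, -9.85). Equal radii place J and K the same way about U: J = U + 9.9·n = (34.2, 6.36), K = U − 9.9·n = (32.1, -13.3). Then |AK| = |K − A| = 34.7.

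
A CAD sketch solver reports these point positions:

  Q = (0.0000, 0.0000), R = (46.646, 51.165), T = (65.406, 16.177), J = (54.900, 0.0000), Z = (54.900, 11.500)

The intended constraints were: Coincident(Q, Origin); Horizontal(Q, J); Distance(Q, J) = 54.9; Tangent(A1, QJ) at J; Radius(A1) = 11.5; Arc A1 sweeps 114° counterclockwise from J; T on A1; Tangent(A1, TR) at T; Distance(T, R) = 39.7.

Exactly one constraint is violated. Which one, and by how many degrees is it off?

Tangent(A1, TR) at T — off by 4.20°.

Q = (0.00, 0.00) ✓; Q.y = 0.00, J.y = 0.00 ✓; |QJ| = 54.90 ✓; ∠(ZJ, JQ) = 90.00° ✓; |ZJ| = 11.50 ✓; bearing(Z→T) − bearing(Z→J) = 114.0° ✓; |ZT| = 11.50 ✓; ∠(ZT, TR) = 85.80° ✗; |TR| = 39.70 ✓.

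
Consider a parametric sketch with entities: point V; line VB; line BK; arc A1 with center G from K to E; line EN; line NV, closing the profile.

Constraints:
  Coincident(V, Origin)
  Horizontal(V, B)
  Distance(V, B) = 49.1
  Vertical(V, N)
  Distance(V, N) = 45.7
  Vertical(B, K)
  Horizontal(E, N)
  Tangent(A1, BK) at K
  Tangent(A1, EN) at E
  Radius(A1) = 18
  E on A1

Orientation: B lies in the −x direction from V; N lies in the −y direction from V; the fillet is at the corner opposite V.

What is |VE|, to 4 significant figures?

55.28

V is at the origin; VB is horizontal with |VB| = 49.1 and B on the −x side, so B = (-49.10, 0.000). VN is vertical with |VN| = 45.7 and N on the −y side, so N = (0.000, -45.70). The virtual corner opposite V is at (-49.10, -45.70). Since A1 is tangent to BK there, GK ⟂ BK and since A1 is tangent to EN there, GE ⟂ EN, with radius 18.0, so the center G sits 18.0 in from both sides at G = (-31.10, -27.70). That places the tangent points at K = (-49.10, -27.70) on BK and E = (-31.10, -45.70) on EN. Then |VE| = |E − V| = 55.28.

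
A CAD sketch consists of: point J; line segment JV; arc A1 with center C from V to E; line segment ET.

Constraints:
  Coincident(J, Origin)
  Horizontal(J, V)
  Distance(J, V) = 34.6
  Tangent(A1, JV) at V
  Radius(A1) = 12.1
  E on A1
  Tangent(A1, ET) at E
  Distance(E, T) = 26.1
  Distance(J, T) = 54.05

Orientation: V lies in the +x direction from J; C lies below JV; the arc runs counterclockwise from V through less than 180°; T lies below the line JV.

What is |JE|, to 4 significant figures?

29.51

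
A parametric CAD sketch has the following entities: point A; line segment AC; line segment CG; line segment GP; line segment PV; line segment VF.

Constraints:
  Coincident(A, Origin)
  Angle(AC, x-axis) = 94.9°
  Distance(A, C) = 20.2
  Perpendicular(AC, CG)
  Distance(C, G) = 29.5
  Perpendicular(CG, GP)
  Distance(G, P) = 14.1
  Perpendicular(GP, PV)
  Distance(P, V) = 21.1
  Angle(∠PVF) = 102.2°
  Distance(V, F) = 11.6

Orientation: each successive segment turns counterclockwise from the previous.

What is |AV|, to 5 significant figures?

10.381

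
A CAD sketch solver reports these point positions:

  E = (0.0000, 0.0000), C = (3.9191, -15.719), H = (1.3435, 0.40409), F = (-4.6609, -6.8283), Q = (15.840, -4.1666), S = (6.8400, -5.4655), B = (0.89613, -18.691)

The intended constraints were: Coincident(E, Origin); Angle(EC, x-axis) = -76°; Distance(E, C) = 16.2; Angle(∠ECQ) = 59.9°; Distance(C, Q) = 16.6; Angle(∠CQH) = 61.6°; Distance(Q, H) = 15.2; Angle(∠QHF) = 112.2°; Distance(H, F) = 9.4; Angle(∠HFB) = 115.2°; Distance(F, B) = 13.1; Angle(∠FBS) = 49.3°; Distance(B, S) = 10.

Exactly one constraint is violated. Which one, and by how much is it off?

Distance(B, S) = 10 — off by 4.50.

E = (0.00, 0.00) ✓; EC at -76.00° ✓; |EC| = 16.20 ✓; ∠ECQ = 59.90° ✓; |CQ| = 16.60 ✓; ∠CQH = 61.60° ✓; |QH| = 15.20 ✓; ∠QHF = 112.2° ✓; |HF| = 9.400 ✓; ∠HFB = 115.2° ✓; |FB| = 13.10 ✓; ∠FBS = 49.30° ✓; |BS| = 14.50 ✗.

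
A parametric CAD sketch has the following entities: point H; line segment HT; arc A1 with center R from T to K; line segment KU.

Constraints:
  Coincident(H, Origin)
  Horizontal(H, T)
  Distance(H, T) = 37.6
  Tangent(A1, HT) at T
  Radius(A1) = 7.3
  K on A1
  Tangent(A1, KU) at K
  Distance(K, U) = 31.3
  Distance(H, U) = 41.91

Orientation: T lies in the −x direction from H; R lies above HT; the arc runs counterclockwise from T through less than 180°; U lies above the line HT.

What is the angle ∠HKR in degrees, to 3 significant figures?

175°

Checks: |RK| = 7.300 ✓; ∠(RK, KU) = 90.00° ✓; |KU| = 31.30 ✓; |HU| = 41.91 ✓.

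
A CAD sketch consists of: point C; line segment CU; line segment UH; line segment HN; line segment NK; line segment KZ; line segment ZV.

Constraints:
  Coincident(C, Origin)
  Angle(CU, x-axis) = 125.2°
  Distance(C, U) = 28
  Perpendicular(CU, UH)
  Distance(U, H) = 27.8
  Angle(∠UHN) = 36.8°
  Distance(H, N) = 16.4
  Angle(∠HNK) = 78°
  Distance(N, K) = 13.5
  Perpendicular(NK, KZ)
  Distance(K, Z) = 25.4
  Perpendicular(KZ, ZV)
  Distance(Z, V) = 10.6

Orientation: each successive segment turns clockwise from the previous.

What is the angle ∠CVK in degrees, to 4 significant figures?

38.61°

C is at the origin; CU runs at 125.2° with length 28.0, so U = (-16.14, 22.88). CU is perpendicular to UH, so UH runs at 35.20°; with |UH| = 27.8, H = (6.577, 38.90). ∠UHN = 36.8° gives HN at -108.0° from the x-axis; with |HN| = 16.4, N = (1.509, 23.31). ∠HNK = 78.0° gives NK at 150.0° from the x-axis; with |NK| = 13.5, K = (-10.18, 30.06). The perpendicularity gives KZ at right angles to NK, so KZ runs at 60.00°; with |KZ| = 25.4, Z = (2.517, 52.05). KZ ⟂ ZV, so ZV runs at -30.00°; with |ZV| = 10.6, V = (11.70, 46.75). Then cos ∠CVK = VC·VK / (|VC||VK|), giving 38.61°.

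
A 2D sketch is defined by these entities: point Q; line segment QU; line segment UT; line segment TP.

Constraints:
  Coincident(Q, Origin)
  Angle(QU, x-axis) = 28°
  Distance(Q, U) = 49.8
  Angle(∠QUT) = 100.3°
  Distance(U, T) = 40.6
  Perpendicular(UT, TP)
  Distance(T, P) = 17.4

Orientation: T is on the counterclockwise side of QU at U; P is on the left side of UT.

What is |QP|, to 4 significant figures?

58.73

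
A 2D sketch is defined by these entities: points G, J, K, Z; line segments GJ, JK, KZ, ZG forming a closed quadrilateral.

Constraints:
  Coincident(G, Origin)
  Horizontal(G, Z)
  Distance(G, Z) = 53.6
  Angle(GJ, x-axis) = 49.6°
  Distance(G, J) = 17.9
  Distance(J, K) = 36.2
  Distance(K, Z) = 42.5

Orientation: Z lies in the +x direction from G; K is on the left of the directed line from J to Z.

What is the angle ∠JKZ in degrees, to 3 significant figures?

67.7°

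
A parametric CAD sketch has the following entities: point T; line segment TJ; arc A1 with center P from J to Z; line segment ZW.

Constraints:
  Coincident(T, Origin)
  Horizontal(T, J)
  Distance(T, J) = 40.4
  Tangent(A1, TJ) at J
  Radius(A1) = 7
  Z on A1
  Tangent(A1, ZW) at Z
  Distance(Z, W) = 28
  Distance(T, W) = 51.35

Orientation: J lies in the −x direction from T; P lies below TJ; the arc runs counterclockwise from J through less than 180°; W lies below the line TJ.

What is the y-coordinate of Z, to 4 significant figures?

-9.497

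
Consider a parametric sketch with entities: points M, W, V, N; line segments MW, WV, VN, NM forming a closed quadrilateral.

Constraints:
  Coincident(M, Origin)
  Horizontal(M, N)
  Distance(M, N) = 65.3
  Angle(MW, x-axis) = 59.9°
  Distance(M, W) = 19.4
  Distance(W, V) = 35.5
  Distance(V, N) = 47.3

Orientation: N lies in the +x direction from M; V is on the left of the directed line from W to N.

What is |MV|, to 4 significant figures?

53.96

Checks: |WV| = 35.50 ✓; |VN| = 47.30 ✓.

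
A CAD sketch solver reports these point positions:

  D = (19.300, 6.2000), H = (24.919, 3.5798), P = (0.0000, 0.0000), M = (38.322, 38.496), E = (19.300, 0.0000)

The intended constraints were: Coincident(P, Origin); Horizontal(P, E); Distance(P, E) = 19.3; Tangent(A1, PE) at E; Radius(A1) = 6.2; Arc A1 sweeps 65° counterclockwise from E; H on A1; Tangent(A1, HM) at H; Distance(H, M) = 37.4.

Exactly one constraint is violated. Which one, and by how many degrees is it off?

Tangent(A1, HM) at H — off by 4.00°.

P = (0.00, 0.00) ✓; P.y = 0.00, E.y = 0.00 ✓; |PE| = 19.30 ✓; ∠(DE, EP) = 90.00° ✓; |DE| = 6.200 ✓; bearing(D→H) − bearing(D→E) = 65.00° ✓; |DH| = 6.200 ✓; ∠(DH, HM) = 86.00° ✗; |HM| = 37.40 ✓.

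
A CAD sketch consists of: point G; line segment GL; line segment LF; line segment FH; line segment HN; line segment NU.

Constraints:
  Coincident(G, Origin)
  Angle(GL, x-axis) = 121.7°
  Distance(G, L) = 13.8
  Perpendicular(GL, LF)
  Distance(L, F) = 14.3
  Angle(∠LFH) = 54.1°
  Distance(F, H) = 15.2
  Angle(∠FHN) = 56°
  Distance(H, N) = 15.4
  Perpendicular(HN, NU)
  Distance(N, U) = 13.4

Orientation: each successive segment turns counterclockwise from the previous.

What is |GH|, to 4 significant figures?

5.589

G is at the origin; GL runs at 121.7° with length 13.8, so L = (-7.252, 11.74). The perpendicularity gives LF at right angles to GL, so LF runs at -148.3°; with |LF| = 14.3, F = (-19.42, 4.227). ∠LFH = 54.1° gives FH at -22.40° from the x-axis; with |FH| = 15.2, H = (-5.365, -1.565). Then |GH| = |H − G| = 5.589.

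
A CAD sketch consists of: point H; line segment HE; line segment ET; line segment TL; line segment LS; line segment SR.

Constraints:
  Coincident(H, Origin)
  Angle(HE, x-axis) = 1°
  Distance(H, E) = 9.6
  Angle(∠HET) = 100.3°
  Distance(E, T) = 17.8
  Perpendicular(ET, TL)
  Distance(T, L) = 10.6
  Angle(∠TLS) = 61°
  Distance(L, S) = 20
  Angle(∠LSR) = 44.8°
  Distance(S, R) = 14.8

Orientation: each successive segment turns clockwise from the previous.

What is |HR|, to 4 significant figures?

20.56

H is at the origin; HE runs at 1.0° with length 9.6, so E = (9.599, 0.1675). ∠HET = 100.3° gives ET at -78.70° from the x-axis; with |ET| = 17.8, T = (13.09, -17.29). The perpendicularity gives TL at right angles to ET, so TL runs at -168.7°; with |TL| = 10.6, L = (2.692, -19.36). ∠TLS = 61.0° gives LS at 72.30° from the x-axis; with |LS| = 20.0, S = (8.773, -0.3112). ∠LSR = 44.8° gives SR at -62.90° from the x-axis; with |SR| = 14.8, R = (15.51, -13.49). Then |HR| = |R − H| = 20.56.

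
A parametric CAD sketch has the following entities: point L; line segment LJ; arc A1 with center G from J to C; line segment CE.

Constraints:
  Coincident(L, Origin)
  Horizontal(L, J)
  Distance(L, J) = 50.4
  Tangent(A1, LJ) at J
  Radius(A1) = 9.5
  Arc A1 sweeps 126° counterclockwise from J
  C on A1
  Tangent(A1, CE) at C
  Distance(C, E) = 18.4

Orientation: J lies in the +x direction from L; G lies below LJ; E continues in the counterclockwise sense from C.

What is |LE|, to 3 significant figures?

61.3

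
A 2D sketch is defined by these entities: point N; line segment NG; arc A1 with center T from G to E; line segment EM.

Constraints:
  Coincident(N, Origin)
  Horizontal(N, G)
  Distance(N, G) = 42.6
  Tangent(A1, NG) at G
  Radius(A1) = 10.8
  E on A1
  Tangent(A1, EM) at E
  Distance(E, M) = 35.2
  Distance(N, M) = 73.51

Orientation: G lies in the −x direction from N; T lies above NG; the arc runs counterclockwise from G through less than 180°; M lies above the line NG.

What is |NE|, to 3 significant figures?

39.3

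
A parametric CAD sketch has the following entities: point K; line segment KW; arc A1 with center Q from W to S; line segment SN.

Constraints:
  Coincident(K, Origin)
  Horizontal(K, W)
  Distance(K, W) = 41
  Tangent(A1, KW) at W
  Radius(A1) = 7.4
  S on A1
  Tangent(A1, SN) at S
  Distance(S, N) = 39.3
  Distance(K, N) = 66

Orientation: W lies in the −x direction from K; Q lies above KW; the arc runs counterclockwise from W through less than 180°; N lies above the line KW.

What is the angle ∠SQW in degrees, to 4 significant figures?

108.3°

K is at the origin; KW is horizontal with |KW| = 41.0 and W on the −x side, so W = (-41.00, 0.000). The tangent condition forces QW to be normal to KW, so Q = W + (0, 7.4) = (-41.00, 7.400). Since QS ⟂ SN (tangency), |QN| = √(7.4² + 39.3²) = 39.99 regardless of where S sits on A1. So N lies on both circle(K, 66.0) and circle(Q, 39.99); the above-KW intersection is N = (-46.30, 47.04). S is the foot of the tangent from N: S = (-33.97, 9.720).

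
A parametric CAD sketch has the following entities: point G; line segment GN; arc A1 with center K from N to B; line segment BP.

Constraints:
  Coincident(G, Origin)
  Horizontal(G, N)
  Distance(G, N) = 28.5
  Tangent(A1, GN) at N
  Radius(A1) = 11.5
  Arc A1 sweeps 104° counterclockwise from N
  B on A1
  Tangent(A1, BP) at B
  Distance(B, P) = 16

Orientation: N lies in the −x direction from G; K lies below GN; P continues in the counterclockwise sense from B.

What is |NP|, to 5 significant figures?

30.685

G is at the origin; G and N share the same y with |GN| = 28.5 and N on the −x side, so N = (-28.500, 0.0000). The tangent condition forces KN to be normal to GN, so K = N + (0, -11.5) = (-28.500, -11.500). On A1, N sits at bearing 90° from K; a 104° counterclockwise sweep puts B at bearing 194°, so B = K + 11.5·(cos 194°, sin 194°) = (-39.658, -14.282). Tangency of A1 to BP means the radius KB is perpendicular to BP, so BP runs along (−sin 194°, cos 194°); with |BP| = 16.0, P = (-35.788, -29.807). Then |NP| = |P − N| = 30.685.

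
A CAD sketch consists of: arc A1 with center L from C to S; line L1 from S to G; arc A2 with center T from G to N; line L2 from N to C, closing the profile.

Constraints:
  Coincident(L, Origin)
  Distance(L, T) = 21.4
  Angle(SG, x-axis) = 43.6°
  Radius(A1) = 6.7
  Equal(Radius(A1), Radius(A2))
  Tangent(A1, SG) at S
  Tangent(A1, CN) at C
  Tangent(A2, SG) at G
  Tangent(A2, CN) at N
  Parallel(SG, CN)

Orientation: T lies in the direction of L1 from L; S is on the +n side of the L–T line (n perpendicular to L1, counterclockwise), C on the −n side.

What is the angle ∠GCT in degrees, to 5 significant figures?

14.669°

Tangency of A1 to both parallel lines with radius 6.7 puts S and C at L ± 6.7·n: S = (-4.6205, 4.8520), C = (4.6205, -4.8520). Equal radii place G and N the same way about T: G = T + 6.7·n = (10.877, 19.610), N = T − 6.7·n = (20.118, 9.9059). Then cos ∠GCT = CG·CT / (|CG||CT|), giving 14.669°.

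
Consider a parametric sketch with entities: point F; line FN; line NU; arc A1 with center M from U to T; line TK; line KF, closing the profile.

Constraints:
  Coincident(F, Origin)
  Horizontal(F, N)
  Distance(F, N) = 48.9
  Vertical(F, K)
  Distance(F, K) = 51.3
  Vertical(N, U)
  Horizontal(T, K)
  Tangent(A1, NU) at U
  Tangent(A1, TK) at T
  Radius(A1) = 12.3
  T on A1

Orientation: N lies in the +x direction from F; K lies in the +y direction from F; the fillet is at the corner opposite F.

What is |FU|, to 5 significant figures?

62.548

F is at the origin; F and N share the same y with |FN| = 48.9 and N on the +x side, so N = (48.900, 0.0000). FK is vertical with |FK| = 51.3 and K on the +y side, so K = (0.0000, 51.300). The virtual corner opposite F is at (48.900, 51.300). A1 meets NU tangentially, so MU is at right angles to NU and the tangent condition forces MT to be normal to TK, with radius 12.3, so the center M sits 12.3 in from both sides at M = (36.600, 39.000). That places the tangent points at U = (48.900, 39.000) on NU and T = (36.600, 51.300) on TK. Then |FU| = |U − F| = 62.548.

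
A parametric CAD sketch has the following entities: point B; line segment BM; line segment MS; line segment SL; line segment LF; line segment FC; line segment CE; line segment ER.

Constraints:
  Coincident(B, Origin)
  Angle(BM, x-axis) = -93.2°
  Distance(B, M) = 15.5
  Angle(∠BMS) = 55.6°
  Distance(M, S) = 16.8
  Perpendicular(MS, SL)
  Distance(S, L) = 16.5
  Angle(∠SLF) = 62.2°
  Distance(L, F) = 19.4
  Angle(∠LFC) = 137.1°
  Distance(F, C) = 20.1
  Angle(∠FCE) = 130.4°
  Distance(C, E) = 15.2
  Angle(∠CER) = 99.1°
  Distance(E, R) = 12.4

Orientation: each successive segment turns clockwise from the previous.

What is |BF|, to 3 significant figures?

10.6

B is at the origin; BM runs at -93.2° with length 15.5, so M = (-0.865, -15.5). ∠BMS = 55.6° gives MS at 142° from the x-axis; with |MS| = 16.8, S = (-14.2, -5.23). MS ⟂ SL, so SL runs at 52.4°; with |SL| = 16.5, L = (-4.11, 7.85). ∠SLF = 62.2° gives LF at -65.4° from the x-axis; with |LF| = 19.4, F = (3.97, -9.79). Then |BF| = |F − B| = 10.6.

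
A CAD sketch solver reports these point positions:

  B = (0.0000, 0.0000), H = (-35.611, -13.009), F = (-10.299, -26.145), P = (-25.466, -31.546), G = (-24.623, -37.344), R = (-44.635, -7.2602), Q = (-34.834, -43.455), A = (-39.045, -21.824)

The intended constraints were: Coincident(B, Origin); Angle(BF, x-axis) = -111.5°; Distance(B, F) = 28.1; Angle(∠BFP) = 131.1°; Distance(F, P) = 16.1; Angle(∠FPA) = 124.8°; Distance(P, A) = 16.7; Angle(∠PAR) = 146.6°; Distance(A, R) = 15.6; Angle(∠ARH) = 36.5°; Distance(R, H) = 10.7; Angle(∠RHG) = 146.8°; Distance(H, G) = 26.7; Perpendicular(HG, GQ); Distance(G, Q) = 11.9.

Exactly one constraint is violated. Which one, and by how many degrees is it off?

Perpendicular(HG, GQ) — off by 6.60°.

B = (0.00, 0.00) ✓; BF at -111.5° ✓; |BF| = 28.10 ✓; ∠BFP = 131.1° ✓; |FP| = 16.10 ✓; ∠FPA = 124.8° ✓; |PA| = 16.70 ✓; ∠PAR = 146.6° ✓; |AR| = 15.60 ✓; ∠ARH = 36.50° ✓; |RH| = 10.70 ✓; ∠RHG = 146.8° ✓; |HG| = 26.70 ✓; ∠(HG, GQ) = 83.40° ✗; |GQ| = 11.90 ✓.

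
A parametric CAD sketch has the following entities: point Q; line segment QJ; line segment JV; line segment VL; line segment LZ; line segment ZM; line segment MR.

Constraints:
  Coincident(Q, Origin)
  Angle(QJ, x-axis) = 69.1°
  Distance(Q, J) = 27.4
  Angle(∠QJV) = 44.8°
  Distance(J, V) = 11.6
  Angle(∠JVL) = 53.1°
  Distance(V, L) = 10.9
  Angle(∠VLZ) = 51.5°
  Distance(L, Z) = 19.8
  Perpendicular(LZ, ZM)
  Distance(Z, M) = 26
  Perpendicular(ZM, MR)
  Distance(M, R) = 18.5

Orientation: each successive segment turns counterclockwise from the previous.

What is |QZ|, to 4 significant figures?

35.51

∠JVL = 53.1° gives VL at -28.80° from the x-axis; with |VL| = 10.9, L = (8.754, 15.57). ∠VLZ = 51.5° gives LZ at 99.70° from the x-axis; with |LZ| = 19.8, Z = (5.418, 35.09). Then |QZ| = |Z − Q| = 35.51.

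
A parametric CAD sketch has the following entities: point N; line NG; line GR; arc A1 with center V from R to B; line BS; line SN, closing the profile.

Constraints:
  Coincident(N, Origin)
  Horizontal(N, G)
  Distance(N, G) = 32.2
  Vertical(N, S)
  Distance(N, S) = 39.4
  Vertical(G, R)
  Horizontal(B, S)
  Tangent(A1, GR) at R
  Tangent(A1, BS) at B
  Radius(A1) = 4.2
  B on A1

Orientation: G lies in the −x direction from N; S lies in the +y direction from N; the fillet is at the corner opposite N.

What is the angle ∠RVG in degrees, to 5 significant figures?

83.196°

N is at the origin; N and G share the same y with |NG| = 32.2 and G on the −x side, so G = (-32.200, 0.0000). N and S share the same x with |NS| = 39.4 and S on the +y side, so S = (0.0000, 39.400). The virtual corner opposite N is at (-32.200, 39.400). The tangent condition forces VR to be normal to GR and tangency of A1 to BS means the radius VB is perpendicular to BS, with radius 4.2, so the center V sits 4.2 in from both sides at V = (-28.000, 35.200). That places the tangent points at R = (-32.200, 35.200) on GR and B = (-28.000, 39.400) on BS. Then cos ∠RVG = VR·VG / (|VR||VG|), giving 83.196°.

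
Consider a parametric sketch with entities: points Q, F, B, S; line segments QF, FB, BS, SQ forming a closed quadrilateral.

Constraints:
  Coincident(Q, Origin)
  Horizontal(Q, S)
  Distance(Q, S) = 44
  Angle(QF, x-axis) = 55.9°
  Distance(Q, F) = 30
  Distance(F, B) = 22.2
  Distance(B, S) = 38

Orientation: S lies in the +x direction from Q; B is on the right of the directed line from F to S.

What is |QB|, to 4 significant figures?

8.256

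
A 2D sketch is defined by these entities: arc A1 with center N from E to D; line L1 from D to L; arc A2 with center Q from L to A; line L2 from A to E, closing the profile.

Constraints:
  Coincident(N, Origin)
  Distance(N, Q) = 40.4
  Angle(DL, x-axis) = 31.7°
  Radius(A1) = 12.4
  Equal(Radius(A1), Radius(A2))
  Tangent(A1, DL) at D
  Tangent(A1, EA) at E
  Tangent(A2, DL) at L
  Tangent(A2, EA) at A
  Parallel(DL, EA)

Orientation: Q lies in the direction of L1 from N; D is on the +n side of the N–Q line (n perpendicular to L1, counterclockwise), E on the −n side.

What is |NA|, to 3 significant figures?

42.3

The slot axis is L1's direction at 31.7°, so u = (cos 31.7°, sin 31.7°) = (0.851, 0.525) and n = (−sin 31.7°, cos 31.7°) = (-0.525, 0.851). N is at the origin and Q lies 40.4 along u from N, so Q = 40.4·u = (34.4, 21.2). Tangency of A1 to both parallel lines with radius 12.4 puts D and E at N ± 12.4·n: D = (-6.52, 10.6), E = (6.52, -10.6). Equal radii place L and A the same way about Q: L = Q + 12.4·n = (27.9, 31.8), A = Q − 12.4·n = (40.9, 10.7). Then |NA| = |A − N| = 42.3.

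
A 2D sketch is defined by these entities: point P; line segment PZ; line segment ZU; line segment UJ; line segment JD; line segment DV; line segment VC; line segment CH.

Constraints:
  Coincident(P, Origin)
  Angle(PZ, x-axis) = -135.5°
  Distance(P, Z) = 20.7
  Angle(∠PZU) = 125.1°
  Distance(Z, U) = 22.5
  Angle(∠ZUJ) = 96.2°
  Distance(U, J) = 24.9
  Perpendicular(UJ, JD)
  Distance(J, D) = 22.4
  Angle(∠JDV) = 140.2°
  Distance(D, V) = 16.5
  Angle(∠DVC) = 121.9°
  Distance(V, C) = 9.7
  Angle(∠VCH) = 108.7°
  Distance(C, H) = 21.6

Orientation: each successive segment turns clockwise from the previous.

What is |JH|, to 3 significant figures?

27.3

P is at the origin; PZ runs at -135.5° with length 20.7, so Z = (-14.8, -14.5). ∠PZU = 125.1° gives ZU at 170° from the x-axis; with |ZU| = 22.5, U = (-36.9, -10.4). ∠ZUJ = 96.2° gives UJ at 85.8° from the x-axis; with |UJ| = 24.9, J = (-35.1, 14.4). UJ ⟂ JD, so JD runs at -4.20°; with |JD| = 22.4, D = (-12.7, 12.7). ∠JDV = 140.2° gives DV at -44.0° from the x-axis; with |DV| = 16.5, V = (-0.862, 1.28). ∠DVC = 121.9° gives VC at -102° from the x-axis; with |VC| = 9.7, C = (-2.90, -8.20). ∠VCH = 108.7° gives CH at -173° from the x-axis; with |CH| = 21.6, H = (-24.4, -10.7). Then |JH| = |H − J| = 27.3.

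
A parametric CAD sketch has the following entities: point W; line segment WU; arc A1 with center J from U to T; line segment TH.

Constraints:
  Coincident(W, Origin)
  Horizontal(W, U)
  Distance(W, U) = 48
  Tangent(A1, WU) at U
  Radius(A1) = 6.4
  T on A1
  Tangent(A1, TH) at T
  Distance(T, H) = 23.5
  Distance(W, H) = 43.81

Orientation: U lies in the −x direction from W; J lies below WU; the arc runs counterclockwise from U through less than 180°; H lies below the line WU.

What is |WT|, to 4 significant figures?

53.43

W is at the origin; W and U share the same y with |WU| = 48.0 and U on the −x side, so U = (-48.00, 0.000). The tangent condition forces JU to be normal to WU, so J = U + (0, -6.4) = (-48.00, -6.400). Since JT ⟂ TH (tangency), |JH| = √(6.4² + 23.5²) = 24.36 regardless of where T sits on A1. So H lies on both circle(W, 43.81) and circle(J, 24.36); the below-WU intersection is H = (-34.67, -26.78). T is the foot of the tangent from H: T = (-52.25, -11.19).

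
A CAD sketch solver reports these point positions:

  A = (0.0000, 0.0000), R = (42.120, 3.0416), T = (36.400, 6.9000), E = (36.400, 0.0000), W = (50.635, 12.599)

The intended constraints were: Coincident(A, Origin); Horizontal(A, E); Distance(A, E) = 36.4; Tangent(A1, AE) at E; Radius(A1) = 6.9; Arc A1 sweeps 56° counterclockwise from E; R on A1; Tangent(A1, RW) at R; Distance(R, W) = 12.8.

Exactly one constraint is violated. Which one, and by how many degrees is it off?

Tangent(A1, RW) at R — off by 7.70°.

A = (0.00, 0.00) ✓; A.y = 0.00, E.y = 0.00 ✓; |AE| = 36.40 ✓; ∠(TE, EA) = 90.00° ✓; |TE| = 6.900 ✓; bearing(T→R) − bearing(T→E) = 56.00° ✓; |TR| = 6.900 ✓; ∠(TR, RW) = 97.70° ✗; |RW| = 12.80 ✓.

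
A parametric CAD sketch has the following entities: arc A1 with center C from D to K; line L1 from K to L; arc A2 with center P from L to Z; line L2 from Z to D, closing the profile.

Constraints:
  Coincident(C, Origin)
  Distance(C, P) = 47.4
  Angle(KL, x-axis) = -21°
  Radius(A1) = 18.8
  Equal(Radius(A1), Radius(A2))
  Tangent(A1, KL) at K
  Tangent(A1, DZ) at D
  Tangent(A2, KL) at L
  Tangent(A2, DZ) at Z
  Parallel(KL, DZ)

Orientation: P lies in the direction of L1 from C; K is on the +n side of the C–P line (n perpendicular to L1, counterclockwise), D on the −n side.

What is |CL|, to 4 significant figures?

50.99

The slot axis is L1's direction at -21.0°, so u = (cos -21.0°, sin -21.0°) = (0.9336, -0.3584) and n = (−sin -21.0°, cos -21.0°) = (0.3584, 0.9336). C is at the origin and P lies 47.4 along u from C, so P = 47.4·u = (44.25, -16.99). Tangency of A1 to both parallel lines with radius 18.8 puts K and D at C ± 18.8·n: K = (6.737, 17.55), D = (-6.737, -17.55). Equal radii place L and Z the same way about P: L = P + 18.8·n = (50.99, 0.5647), Z = P − 18.8·n = (37.51, -34.54). Then |CL| = |L − C| = 50.99.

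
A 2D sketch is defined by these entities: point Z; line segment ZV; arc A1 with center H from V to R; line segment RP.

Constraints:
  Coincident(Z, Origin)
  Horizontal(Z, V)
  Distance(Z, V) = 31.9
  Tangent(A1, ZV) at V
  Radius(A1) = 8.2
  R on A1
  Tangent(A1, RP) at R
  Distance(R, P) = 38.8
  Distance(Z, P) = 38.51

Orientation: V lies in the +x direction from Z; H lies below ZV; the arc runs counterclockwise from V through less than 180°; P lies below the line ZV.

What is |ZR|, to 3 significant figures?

25.1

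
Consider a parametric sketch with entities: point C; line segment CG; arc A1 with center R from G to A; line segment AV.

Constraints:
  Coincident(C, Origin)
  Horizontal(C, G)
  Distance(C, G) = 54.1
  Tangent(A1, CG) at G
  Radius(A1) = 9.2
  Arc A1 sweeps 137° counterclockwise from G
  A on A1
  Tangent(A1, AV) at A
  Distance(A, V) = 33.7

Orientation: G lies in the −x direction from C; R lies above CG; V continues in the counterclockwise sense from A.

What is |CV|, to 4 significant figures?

82.26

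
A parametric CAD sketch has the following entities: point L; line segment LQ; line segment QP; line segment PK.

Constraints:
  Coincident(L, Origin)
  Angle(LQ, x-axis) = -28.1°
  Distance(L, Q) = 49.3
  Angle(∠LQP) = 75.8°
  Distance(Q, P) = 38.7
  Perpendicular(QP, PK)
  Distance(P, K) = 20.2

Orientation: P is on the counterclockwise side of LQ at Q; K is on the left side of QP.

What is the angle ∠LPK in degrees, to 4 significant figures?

29.10°

L is at the origin; LQ runs at -28.1° with length 49.3, so Q = 49.3·(cos -28.1°, sin -28.1°) = (43.49, -23.22). ∠LQP = 75.8°, so QP runs at -28.1° + (180° − 75.8°) = 76.10° from the x-axis; with |QP| = 38.7, P = Q + 38.7·(cos 76.10°, sin 76.10°) = (52.79, 14.35). QP ⟂ PK; with |PK| = 20.2 on the left of QP, K = P + 20.2·(-0.9707, 0.2402) = (33.18, 19.20). Then cos ∠LPK = PL·PK / (|PL||PK|), giving 29.10°.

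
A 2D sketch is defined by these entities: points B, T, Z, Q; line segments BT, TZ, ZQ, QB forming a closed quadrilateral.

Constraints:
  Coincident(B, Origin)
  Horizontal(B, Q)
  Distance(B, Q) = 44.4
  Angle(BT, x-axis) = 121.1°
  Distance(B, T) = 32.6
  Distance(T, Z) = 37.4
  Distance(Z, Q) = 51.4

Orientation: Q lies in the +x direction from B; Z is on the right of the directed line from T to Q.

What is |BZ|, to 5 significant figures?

10.223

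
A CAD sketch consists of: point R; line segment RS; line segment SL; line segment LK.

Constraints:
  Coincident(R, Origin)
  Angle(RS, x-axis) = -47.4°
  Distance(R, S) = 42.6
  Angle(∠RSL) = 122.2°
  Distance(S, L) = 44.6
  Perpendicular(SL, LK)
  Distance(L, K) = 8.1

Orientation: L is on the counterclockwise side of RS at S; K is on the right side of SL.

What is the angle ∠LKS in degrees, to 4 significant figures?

79.71°

∠RSL = 122.2°, so SL runs at -47.4° + (180° − 122.2°) = 10.40° from the x-axis; with |SL| = 44.6, L = S + 44.6·(cos 10.40°, sin 10.40°) = (72.70, -23.31). SL ⟂ LK; with |LK| = 8.1 on the right of SL, K = L + 8.1·(0.1805, -0.9836) = (74.16, -31.27). Then cos ∠LKS = KL·KS / (|KL||KS|), giving 79.71°.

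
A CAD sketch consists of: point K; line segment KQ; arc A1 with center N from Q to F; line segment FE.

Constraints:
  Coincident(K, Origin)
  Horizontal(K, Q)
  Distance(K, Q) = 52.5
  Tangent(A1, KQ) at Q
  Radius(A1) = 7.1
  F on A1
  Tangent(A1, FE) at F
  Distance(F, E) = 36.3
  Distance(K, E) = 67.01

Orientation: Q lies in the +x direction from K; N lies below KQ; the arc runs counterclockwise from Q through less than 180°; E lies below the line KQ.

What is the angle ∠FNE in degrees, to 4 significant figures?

78.93°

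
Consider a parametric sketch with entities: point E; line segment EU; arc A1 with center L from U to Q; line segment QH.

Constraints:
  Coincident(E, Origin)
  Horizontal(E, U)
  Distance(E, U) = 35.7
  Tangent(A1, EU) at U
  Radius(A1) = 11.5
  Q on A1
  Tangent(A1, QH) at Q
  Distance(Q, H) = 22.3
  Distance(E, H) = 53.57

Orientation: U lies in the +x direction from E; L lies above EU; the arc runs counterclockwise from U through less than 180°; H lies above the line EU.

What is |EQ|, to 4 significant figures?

49.01

Checks: E.y = 0.00, U.y = 0.00 ✓; |LQ| = 11.50 ✓; ∠(LQ, QH) = 90.00° ✓; |QH| = 22.30 ✓; |EH| = 53.57 ✓.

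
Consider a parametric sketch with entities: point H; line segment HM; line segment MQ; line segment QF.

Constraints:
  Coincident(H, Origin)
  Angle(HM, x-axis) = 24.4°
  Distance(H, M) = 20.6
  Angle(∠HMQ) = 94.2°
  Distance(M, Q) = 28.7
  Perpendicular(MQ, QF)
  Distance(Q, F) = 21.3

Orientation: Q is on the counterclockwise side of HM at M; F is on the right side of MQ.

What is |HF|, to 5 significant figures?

51.610

∠HMQ = 94.2°, so MQ runs at 24.4° + (180° − 94.2°) = 110.20° from the x-axis; with |MQ| = 28.7, Q = M + 28.7·(cos 110.20°, sin 110.20°) = (8.8500, 35.445). MQ is perpendicular to QF; with |QF| = 21.3 on the right of MQ, F = Q + 21.3·(0.93849, 0.34530) = (28.840, 42.800). Then |HF| = |F − H| = 51.610.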